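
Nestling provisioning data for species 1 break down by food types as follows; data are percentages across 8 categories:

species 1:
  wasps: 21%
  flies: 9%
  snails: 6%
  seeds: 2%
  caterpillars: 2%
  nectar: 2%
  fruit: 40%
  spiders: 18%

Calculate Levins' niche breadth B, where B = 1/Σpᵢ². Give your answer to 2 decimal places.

Convert percentages to proportions (divide by 100).
Σpᵢ² = 0.21² + 0.09² + 0.06² + 0.02² + 0.02² + 0.02² + 0.40² + 0.18² = 0.0441 + 0.0081 + 0.0036 + 0.0004 + 0.0004 + 0.0004 + 0.1600 + 0.0324 = 0.2494
B = 1 / 0.2494 = 4.0096

4.01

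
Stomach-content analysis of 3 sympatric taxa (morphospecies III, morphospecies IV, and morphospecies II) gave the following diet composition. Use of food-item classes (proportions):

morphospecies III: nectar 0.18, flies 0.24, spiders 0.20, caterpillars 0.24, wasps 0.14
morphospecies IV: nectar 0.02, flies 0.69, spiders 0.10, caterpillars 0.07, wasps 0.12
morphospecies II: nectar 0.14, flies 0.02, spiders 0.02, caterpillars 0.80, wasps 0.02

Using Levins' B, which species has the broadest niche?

morphospecies III

Σp_IIIᵢ² = 0.18² + 0.24² + 0.20² + 0.24² + 0.14² = 0.0324 + 0.0576 + 0.0400 + 0.0576 + 0.0196 = 0.2072
B_III = 1 / 0.2072 = 4.8263
Σp_IVᵢ² = 0.02² + 0.69² + 0.10² + 0.07² + 0.12² = 0.0004 + 0.4761 + 0.0100 + 0.0049 + 0.0144 = 0.5058
B_IV = 1 / 0.5058 = 1.9771
Σp_IIᵢ² = 0.14² + 0.02² + 0.02² + 0.80² + 0.02² = 0.0196 + 0.0004 + 0.0004 + 0.6400 + 0.0004 = 0.6608
B_II = 1 / 0.6608 = 1.5133
Highest B → broadest niche (most generalist): morphospecies III (B = 4.83).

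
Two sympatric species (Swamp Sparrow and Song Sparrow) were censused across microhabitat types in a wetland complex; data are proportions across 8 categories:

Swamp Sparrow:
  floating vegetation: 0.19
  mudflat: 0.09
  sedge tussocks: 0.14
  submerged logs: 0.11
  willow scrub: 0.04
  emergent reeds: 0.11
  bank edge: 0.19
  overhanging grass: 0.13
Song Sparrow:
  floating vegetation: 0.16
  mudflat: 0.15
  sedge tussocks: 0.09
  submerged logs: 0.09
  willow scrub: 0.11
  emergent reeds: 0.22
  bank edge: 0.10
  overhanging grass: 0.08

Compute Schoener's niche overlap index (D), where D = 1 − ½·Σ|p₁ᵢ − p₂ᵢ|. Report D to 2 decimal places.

0.76

Σ|p₁ᵢ − p₂ᵢ| = 0.03 + 0.06 + 0.05 + 0.02 + 0.07 + 0.11 + 0.09 + 0.05 = 0.48
D = 1 − ½ × 0.48 = 1 − 0.240 = 0.7600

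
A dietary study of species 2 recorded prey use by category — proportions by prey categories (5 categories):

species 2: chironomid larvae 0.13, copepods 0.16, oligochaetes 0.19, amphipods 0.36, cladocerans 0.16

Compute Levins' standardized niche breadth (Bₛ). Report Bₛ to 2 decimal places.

Σpᵢ² = 0.13² + 0.16² + 0.19² + 0.36² + 0.16² = 0.0169 + 0.0256 + 0.0361 + 0.1296 + 0.0256 = 0.2338
B = 1 / 0.2338 = 4.2772
Bₛ = (B − 1)/(n − 1) = (4.2772 − 1)/(5 − 1) = 3.2772/4 = 0.8193

0.82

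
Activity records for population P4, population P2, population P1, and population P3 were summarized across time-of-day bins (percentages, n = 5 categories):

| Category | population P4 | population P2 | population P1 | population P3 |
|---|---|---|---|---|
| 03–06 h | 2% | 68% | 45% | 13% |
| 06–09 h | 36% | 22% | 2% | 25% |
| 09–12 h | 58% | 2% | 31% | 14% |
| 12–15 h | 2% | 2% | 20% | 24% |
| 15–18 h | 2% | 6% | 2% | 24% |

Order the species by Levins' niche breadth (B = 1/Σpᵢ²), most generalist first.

population P3 > population P1 > population P4 > population P2

Convert percentages to proportions (divide by 100).
Σp_P4ᵢ² = 0.02² + 0.36² + 0.58² + 0.02² + 0.02² = 0.0004 + 0.1296 + 0.3364 + 0.0004 + 0.0004 = 0.4672
B_P4 = 1 / 0.4672 = 2.1404
Σp_P2ᵢ² = 0.68² + 0.22² + 0.02² + 0.02² + 0.06² = 0.4624 + 0.0484 + 0.0004 + 0.0004 + 0.0036 = 0.5152
B_P2 = 1 / 0.5152 = 1.9410
Σp_P1ᵢ² = 0.45² + 0.02² + 0.31² + 0.20² + 0.02² = 0.2025 + 0.0004 + 0.0961 + 0.0400 + 0.0004 = 0.3394
B_P1 = 1 / 0.3394 = 2.9464
Σp_P3ᵢ² = 0.13² + 0.25² + 0.14² + 0.24² + 0.24² = 0.0169 + 0.0625 + 0.0196 + 0.0576 + 0.0576 = 0.2142
B_P3 = 1 / 0.2142 = 4.6685
Ranking by B (broadest → narrowest): population P3 (4.67) > population P1 (2.95) > population P4 (2.14) > population P2 (1.94)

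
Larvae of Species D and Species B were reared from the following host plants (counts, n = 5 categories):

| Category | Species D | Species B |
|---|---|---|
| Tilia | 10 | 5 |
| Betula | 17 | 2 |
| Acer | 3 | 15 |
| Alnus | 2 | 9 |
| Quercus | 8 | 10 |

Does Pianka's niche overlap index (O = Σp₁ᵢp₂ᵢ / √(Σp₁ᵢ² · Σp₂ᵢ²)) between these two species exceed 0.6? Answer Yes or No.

Proportions for Species D (n=40): 10/40=0.2500, 17/40=0.4250, 3/40=0.0750, 2/40=0.0500, 8/40=0.2000
Proportions for Species B (n=41): 5/41=0.1220, 2/41=0.0488, 15/41=0.3659, 9/41=0.2195, 10/41=0.2439
Σ p₁ᵢp₂ᵢ = 0.030500 + 0.020740 + 0.027443 + 0.010975 + 0.048780 = 0.138438
Σp_1ᵢ² = 0.2500² + 0.4250² + 0.0750² + 0.0500² + 0.2000² = 0.062500 + 0.180625 + 0.005625 + 0.002500 + 0.040000 = 0.291250
Σp_2ᵢ² = 0.1220² + 0.0488² + 0.3659² + 0.2195² + 0.2439² = 0.014884 + 0.002381 + 0.133883 + 0.048180 + 0.059487 = 0.258815
O = 0.138438 / √(0.291250 × 0.258815) = 0.138438 / 0.2745539 = 0.5042
O = 0.5042 < 0.6 → No.

No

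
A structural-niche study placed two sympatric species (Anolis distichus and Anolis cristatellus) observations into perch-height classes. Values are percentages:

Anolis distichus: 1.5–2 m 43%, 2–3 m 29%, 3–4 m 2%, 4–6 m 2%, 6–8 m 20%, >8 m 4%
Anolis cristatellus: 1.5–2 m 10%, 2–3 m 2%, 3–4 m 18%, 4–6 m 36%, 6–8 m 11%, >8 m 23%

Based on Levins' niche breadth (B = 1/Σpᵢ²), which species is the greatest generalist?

Convert percentages to proportions (divide by 100).
Σp_distᵢ² = 0.43² + 0.29² + 0.02² + 0.02² + 0.20² + 0.04² = 0.1849 + 0.0841 + 0.0004 + 0.0004 + 0.0400 + 0.0016 = 0.3114
B_dist = 1 / 0.3114 = 3.2113
Σp_crisᵢ² = 0.10² + 0.02² + 0.18² + 0.36² + 0.11² + 0.23² = 0.0100 + 0.0004 + 0.0324 + 0.1296 + 0.0121 + 0.0529 = 0.2374
B_cris = 1 / 0.2374 = 4.2123
Highest B → broadest niche (most generalist): Anolis cristatellus (B = 4.21).

Anolis cristatellus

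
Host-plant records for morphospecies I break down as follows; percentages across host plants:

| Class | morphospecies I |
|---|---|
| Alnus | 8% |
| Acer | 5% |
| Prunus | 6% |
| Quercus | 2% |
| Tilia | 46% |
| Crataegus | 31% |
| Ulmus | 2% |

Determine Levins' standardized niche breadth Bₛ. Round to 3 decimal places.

Convert percentages to proportions (divide by 100).
Σpᵢ² = 0.08² + 0.05² + 0.06² + 0.02² + 0.46² + 0.31² + 0.02² = 0.0064 + 0.0025 + 0.0036 + 0.0004 + 0.2116 + 0.0961 + 0.0004 = 0.3210
B = 1 / 0.3210 = 3.11526
Bₛ = (B − 1)/(n − 1) = (3.11526 − 1)/(7 − 1) = 2.11526/6 = 0.35254

0.353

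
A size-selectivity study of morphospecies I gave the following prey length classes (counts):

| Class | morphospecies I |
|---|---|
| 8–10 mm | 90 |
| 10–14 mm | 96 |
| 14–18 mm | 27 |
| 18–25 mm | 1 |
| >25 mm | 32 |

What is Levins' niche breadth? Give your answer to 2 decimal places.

3.17

Proportions for morphospecies I (n=246): 90/246=0.3659, 96/246=0.3902, 27/246=0.1098, 1/246=0.0041, 32/246=0.1301
Σpᵢ² = 0.3659² + 0.3902² + 0.1098² + 0.0041² + 0.1301² = 0.133883 + 0.152256 + 0.012056 + 0.000017 + 0.016926 = 0.315138
B = 1 / 0.315138 = 3.1732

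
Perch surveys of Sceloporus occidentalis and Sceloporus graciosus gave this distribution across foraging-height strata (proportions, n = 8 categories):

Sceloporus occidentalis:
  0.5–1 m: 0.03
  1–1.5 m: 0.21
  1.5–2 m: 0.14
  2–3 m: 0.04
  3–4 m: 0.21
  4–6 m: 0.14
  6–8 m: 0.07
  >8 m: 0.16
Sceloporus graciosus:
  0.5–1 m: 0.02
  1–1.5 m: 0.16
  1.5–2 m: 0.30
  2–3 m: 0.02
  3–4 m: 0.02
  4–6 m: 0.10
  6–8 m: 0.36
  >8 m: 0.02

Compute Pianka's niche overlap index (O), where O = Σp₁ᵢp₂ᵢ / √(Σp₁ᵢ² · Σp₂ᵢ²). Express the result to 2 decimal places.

0.61

Σ p₁ᵢp₂ᵢ = 0.0006 + 0.0336 + 0.0420 + 0.0008 + 0.0042 + 0.0140 + 0.0252 + 0.0032 = 0.1236
Σp_1ᵢ² = 0.03² + 0.21² + 0.14² + 0.04² + 0.21² + 0.14² + 0.07² + 0.16² = 0.0009 + 0.0441 + 0.0196 + 0.0016 + 0.0441 + 0.0196 + 0.0049 + 0.0256 = 0.1604
Σp_2ᵢ² = 0.02² + 0.16² + 0.30² + 0.02² + 0.02² + 0.10² + 0.36² + 0.02² = 0.0004 + 0.0256 + 0.0900 + 0.0004 + 0.0004 + 0.0100 + 0.1296 + 0.0004 = 0.2568
O = 0.1236 / √(0.1604 × 0.2568) = 0.1236 / 0.20295 = 0.6090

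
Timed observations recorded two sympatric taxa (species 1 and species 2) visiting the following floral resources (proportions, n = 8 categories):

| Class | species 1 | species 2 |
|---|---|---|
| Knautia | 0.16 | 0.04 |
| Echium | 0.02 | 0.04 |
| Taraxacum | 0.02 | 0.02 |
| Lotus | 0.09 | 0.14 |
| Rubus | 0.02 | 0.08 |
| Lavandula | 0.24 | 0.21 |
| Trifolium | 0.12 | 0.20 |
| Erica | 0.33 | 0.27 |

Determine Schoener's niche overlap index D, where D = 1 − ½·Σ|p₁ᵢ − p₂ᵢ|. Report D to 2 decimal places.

Σ|p₁ᵢ − p₂ᵢ| = 0.12 + 0.02 + 0.00 + 0.05 + 0.06 + 0.03 + 0.08 + 0.06 = 0.42
D = 1 − ½ × 0.42 = 1 − 0.210 = 0.7900

0.79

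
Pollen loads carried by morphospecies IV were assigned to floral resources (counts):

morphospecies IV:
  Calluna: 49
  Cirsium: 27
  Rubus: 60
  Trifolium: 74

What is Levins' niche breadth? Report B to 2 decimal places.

3.61

Proportions for morphospecies IV (n=210): 49/210=0.2333, 27/210=0.1286, 60/210=0.2857, 74/210=0.3524
Σpᵢ² = 0.2333² + 0.1286² + 0.2857² + 0.3524² = 0.054429 + 0.016538 + 0.081624 + 0.124186 = 0.276777
B = 1 / 0.276777 = 3.6130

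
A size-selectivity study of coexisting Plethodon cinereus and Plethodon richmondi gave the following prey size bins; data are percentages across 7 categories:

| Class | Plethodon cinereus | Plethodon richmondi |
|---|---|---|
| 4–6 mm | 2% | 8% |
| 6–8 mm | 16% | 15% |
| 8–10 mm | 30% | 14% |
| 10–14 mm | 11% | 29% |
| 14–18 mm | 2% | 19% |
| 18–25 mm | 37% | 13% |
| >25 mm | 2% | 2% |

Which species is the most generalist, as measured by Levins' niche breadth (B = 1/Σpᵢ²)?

Convert percentages to proportions (divide by 100).
Σp_cineᵢ² = 0.02² + 0.16² + 0.30² + 0.11² + 0.02² + 0.37² + 0.02² = 0.0004 + 0.0256 + 0.0900 + 0.0121 + 0.0004 + 0.1369 + 0.0004 = 0.2658
B_cine = 1 / 0.2658 = 3.7622
Σp_richᵢ² = 0.08² + 0.15² + 0.14² + 0.29² + 0.19² + 0.13² + 0.02² = 0.0064 + 0.0225 + 0.0196 + 0.0841 + 0.0361 + 0.0169 + 0.0004 = 0.1860
B_rich = 1 / 0.1860 = 5.3763
Highest B → broadest niche (most generalist): Plethodon richmondi (B = 5.38).

Plethodon richmondi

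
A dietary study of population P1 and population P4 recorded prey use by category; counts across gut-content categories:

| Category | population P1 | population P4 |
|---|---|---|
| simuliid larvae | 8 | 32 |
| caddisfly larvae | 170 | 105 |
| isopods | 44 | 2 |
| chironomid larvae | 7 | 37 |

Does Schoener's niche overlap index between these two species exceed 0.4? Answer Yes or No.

Proportions for population P1 (n=229): 8/229=0.0349, 170/229=0.7424, 44/229=0.1921, 7/229=0.0306
Proportions for population P4 (n=176): 32/176=0.1818, 105/176=0.5966, 2/176=0.0114, 37/176=0.2102
Σ|p₁ᵢ − p₂ᵢ| = 0.1469 + 0.1458 + 0.1807 + 0.1796 = 0.6530
D = 1 − ½ × 0.6530 = 1 − 0.32650 = 0.67350
D = 0.67350 > 0.4 → Yes.

Yes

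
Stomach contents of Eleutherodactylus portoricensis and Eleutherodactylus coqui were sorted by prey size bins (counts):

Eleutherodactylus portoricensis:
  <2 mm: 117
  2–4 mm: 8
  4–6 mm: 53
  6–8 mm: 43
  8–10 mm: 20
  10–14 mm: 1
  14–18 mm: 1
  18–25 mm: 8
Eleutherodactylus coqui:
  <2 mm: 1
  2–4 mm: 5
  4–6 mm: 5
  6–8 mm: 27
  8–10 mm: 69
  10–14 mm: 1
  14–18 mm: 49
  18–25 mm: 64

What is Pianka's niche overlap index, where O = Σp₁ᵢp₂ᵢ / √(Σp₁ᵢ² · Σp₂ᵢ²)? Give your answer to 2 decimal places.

Proportions for Eleutherodactylus portoricensis (n=251): 117/251=0.4661, 8/251=0.0319, 53/251=0.2112, 43/251=0.1713, 20/251=0.0797, 1/251=0.0040, 1/251=0.0040, 8/251=0.0319
Proportions for Eleutherodactylus coqui (n=221): 1/221=0.0045, 5/221=0.0226, 5/221=0.0226, 27/221=0.1222, 69/221=0.3122, 1/221=0.0045, 49/221=0.2217, 64/221=0.2896
Σ p₁ᵢp₂ᵢ = 0.002097 + 0.000721 + 0.004773 + 0.020933 + 0.024882 + 0.000018 + 0.000887 + 0.009238 = 0.063549
Σp_1ᵢ² = 0.4661² + 0.0319² + 0.2112² + 0.1713² + 0.0797² + 0.0040² + 0.0040² + 0.0319² = 0.217249 + 0.001018 + 0.044605 + 0.029344 + 0.006352 + 0.000016 + 0.000016 + 0.001018 = 0.299618
Σp_2ᵢ² = 0.0045² + 0.0226² + 0.0226² + 0.1222² + 0.3122² + 0.0045² + 0.2217² + 0.2896² = 0.000020 + 0.000511 + 0.000511 + 0.014933 + 0.097469 + 0.000020 + 0.049151 + 0.083868 = 0.246483
O = 0.063549 / √(0.299618 × 0.246483) = 0.063549 / 0.2717549 = 0.2338

0.23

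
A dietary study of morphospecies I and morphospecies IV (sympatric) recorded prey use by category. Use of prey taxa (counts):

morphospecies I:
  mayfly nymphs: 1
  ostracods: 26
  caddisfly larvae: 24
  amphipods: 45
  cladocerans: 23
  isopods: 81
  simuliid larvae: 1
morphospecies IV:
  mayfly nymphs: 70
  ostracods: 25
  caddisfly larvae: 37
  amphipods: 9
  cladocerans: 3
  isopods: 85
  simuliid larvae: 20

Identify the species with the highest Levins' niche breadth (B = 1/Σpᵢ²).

Proportions for morphospecies I (n=201): 1/201=0.0050, 26/201=0.1294, 24/201=0.1194, 45/201=0.2239, 23/201=0.1144, 81/201=0.4030, 1/201=0.0050
Proportions for morphospecies IV (n=249): 70/249=0.2811, 25/249=0.1004, 37/249=0.1486, 9/249=0.0361, 3/249=0.0120, 85/249=0.3414, 20/249=0.0803
Σp_Iᵢ² = 0.0050² + 0.1294² + 0.1194² + 0.2239² + 0.1144² + 0.4030² + 0.0050² = 0.000025 + 0.016744 + 0.014256 + 0.050131 + 0.013087 + 0.162409 + 0.000025 = 0.256677
B_I = 1 / 0.256677 = 3.8959
Σp_IVᵢ² = 0.2811² + 0.1004² + 0.1486² + 0.0361² + 0.0120² + 0.3414² + 0.0803² = 0.079017 + 0.010080 + 0.022082 + 0.001303 + 0.000144 + 0.116554 + 0.006448 = 0.235628
B_IV = 1 / 0.235628 = 4.2440
Highest B → broadest niche (most generalist): morphospecies IV (B = 4.24).

morphospecies IV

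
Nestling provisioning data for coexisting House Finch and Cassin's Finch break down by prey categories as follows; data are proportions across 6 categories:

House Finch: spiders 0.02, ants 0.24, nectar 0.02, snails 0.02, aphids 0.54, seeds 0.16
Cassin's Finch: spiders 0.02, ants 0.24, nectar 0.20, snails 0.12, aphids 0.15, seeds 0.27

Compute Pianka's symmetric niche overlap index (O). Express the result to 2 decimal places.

0.67

Σ p₁ᵢp₂ᵢ = 0.0004 + 0.0576 + 0.0040 + 0.0024 + 0.0810 + 0.0432 = 0.1886
Σp_1ᵢ² = 0.02² + 0.24² + 0.02² + 0.02² + 0.54² + 0.16² = 0.0004 + 0.0576 + 0.0004 + 0.0004 + 0.2916 + 0.0256 = 0.3760
Σp_2ᵢ² = 0.02² + 0.24² + 0.20² + 0.12² + 0.15² + 0.27² = 0.0004 + 0.0576 + 0.0400 + 0.0144 + 0.0225 + 0.0729 = 0.2078
O = 0.1886 / √(0.3760 × 0.2078) = 0.1886 / 0.27952 = 0.6747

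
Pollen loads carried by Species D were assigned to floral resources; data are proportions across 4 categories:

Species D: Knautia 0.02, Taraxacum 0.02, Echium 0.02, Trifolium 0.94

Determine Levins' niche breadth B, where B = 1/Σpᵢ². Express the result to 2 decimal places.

Σpᵢ² = 0.02² + 0.02² + 0.02² + 0.94² = 0.0004 + 0.0004 + 0.0004 + 0.8836 = 0.8848
B = 1 / 0.8848 = 1.1302

1.13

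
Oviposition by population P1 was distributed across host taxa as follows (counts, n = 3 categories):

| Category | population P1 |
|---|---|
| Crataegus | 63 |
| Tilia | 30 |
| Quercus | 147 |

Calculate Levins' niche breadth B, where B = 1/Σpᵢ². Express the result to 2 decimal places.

Proportions for population P1 (n=240): 63/240=0.2625, 30/240=0.1250, 147/240=0.6125
Σpᵢ² = 0.2625² + 0.1250² + 0.6125² = 0.068906 + 0.015625 + 0.375156 = 0.459687
B = 1 / 0.459687 = 2.1754

2.18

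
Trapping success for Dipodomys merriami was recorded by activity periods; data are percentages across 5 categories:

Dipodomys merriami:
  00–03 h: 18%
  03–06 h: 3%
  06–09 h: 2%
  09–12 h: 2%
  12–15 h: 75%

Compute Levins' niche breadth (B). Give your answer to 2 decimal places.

1.68

Convert percentages to proportions (divide by 100).
Σpᵢ² = 0.18² + 0.03² + 0.02² + 0.02² + 0.75² = 0.0324 + 0.0009 + 0.0004 + 0.0004 + 0.5625 = 0.5966
B = 1 / 0.5966 = 1.6762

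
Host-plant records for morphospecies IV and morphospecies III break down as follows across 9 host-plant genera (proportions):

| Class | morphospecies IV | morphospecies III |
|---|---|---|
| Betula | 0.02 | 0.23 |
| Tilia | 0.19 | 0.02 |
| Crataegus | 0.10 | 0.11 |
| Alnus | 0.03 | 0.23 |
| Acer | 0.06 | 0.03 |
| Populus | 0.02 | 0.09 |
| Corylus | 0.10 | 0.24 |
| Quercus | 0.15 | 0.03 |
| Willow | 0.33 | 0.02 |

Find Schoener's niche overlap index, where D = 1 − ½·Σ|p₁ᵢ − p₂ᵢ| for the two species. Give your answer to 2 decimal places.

Σ|p₁ᵢ − p₂ᵢ| = 0.21 + 0.17 + 0.01 + 0.20 + 0.03 + 0.07 + 0.14 + 0.12 + 0.31 = 1.26
D = 1 − ½ × 1.26 = 1 − 0.630 = 0.3700

0.37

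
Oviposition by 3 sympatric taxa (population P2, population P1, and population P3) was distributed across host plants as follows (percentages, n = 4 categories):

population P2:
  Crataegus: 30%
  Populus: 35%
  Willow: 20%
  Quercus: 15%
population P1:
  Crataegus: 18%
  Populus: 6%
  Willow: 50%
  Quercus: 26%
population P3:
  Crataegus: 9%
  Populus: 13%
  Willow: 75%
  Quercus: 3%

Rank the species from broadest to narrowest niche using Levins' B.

population P2 > population P1 > population P3

Convert percentages to proportions (divide by 100).
Σp_P2ᵢ² = 0.30² + 0.35² + 0.20² + 0.15² = 0.0900 + 0.1225 + 0.0400 + 0.0225 = 0.2750
B_P2 = 1 / 0.2750 = 3.6364
Σp_P1ᵢ² = 0.18² + 0.06² + 0.50² + 0.26² = 0.0324 + 0.0036 + 0.2500 + 0.0676 = 0.3536
B_P1 = 1 / 0.3536 = 2.8281
Σp_P3ᵢ² = 0.09² + 0.13² + 0.75² + 0.03² = 0.0081 + 0.0169 + 0.5625 + 0.0009 = 0.5884
B_P3 = 1 / 0.5884 = 1.6995
Ranking by B (broadest → narrowest): population P2 (3.64) > population P1 (2.83) > population P3 (1.70)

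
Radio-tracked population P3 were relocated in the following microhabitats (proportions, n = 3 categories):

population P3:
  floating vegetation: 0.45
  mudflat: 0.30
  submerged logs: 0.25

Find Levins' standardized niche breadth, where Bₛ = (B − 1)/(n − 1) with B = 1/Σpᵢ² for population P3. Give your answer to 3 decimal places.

0.908

Σpᵢ² = 0.45² + 0.30² + 0.25² = 0.2025 + 0.0900 + 0.0625 = 0.3550
B = 1 / 0.3550 = 2.81690
Bₛ = (B − 1)/(n − 1) = (2.81690 − 1)/(3 − 1) = 1.81690/2 = 0.90845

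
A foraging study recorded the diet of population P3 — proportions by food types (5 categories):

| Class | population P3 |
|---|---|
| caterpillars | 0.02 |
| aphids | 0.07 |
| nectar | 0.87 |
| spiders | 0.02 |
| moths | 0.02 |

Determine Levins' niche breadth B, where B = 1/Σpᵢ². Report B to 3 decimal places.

Σpᵢ² = 0.02² + 0.07² + 0.87² + 0.02² + 0.02² = 0.0004 + 0.0049 + 0.7569 + 0.0004 + 0.0004 = 0.7630
B = 1 / 0.7630 = 1.31062

1.311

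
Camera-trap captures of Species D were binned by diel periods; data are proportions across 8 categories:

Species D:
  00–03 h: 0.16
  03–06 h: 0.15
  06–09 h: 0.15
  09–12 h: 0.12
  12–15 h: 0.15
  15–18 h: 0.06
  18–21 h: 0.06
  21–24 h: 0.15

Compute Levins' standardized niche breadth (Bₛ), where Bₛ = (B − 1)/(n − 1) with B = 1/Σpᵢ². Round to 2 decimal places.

Σpᵢ² = 0.16² + 0.15² + 0.15² + 0.12² + 0.15² + 0.06² + 0.06² + 0.15² = 0.0256 + 0.0225 + 0.0225 + 0.0144 + 0.0225 + 0.0036 + 0.0036 + 0.0225 = 0.1372
B = 1 / 0.1372 = 7.2886
Bₛ = (B − 1)/(n − 1) = (7.2886 − 1)/(8 − 1) = 6.2886/7 = 0.8984

0.90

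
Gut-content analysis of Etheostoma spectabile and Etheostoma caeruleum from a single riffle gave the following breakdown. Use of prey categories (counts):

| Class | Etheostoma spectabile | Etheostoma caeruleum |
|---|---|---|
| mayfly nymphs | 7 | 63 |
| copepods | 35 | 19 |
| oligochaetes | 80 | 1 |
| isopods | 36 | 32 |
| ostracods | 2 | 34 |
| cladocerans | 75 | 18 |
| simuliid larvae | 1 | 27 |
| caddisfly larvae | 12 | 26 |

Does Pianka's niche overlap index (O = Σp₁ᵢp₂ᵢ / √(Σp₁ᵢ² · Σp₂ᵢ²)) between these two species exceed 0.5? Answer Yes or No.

Proportions for Etheostoma spectabile (n=248): 7/248=0.0282, 35/248=0.1411, 80/248=0.3226, 36/248=0.1452, 2/248=0.0081, 75/248=0.3024, 1/248=0.0040, 12/248=0.0484
Proportions for Etheostoma caeruleum (n=220): 63/220=0.2864, 19/220=0.0864, 1/220=0.0045, 32/220=0.1455, 34/220=0.1545, 18/220=0.0818, 27/220=0.1227, 26/220=0.1182
Σ p₁ᵢp₂ᵢ = 0.008076 + 0.012191 + 0.001452 + 0.021127 + 0.001251 + 0.024736 + 0.000491 + 0.005721 = 0.075045
Σp_1ᵢ² = 0.0282² + 0.1411² + 0.3226² + 0.1452² + 0.0081² + 0.3024² + 0.0040² + 0.0484² = 0.000795 + 0.019909 + 0.104071 + 0.021083 + 0.000066 + 0.091446 + 0.000016 + 0.002343 = 0.239729
Σp_2ᵢ² = 0.2864² + 0.0864² + 0.0045² + 0.1455² + 0.1545² + 0.0818² + 0.1227² + 0.1182² = 0.082025 + 0.007465 + 0.000020 + 0.021170 + 0.023870 + 0.006691 + 0.015055 + 0.013971 = 0.170267
O = 0.075045 / √(0.239729 × 0.170267) = 0.075045 / 0.2020345 = 0.3714
O = 0.3714 < 0.5 → No.

No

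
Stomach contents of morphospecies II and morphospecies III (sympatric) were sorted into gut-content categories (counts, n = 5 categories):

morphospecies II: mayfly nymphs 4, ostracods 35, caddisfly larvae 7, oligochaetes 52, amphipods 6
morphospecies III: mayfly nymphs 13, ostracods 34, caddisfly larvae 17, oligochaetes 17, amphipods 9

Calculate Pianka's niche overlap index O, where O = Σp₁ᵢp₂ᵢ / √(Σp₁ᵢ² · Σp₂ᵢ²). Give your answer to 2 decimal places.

0.81

Proportions for morphospecies II (n=104): 4/104=0.0385, 35/104=0.3365, 7/104=0.0673, 52/104=0.5000, 6/104=0.0577
Proportions for morphospecies III (n=90): 13/90=0.1444, 34/90=0.3778, 17/90=0.1889, 17/90=0.1889, 9/90=0.1000
Σ p₁ᵢp₂ᵢ = 0.005559 + 0.127130 + 0.012713 + 0.094450 + 0.005770 = 0.245622
Σp_1ᵢ² = 0.0385² + 0.3365² + 0.0673² + 0.5000² + 0.0577² = 0.001482 + 0.113232 + 0.004529 + 0.250000 + 0.003329 = 0.372572
Σp_2ᵢ² = 0.1444² + 0.3778² + 0.1889² + 0.1889² + 0.1000² = 0.020851 + 0.142733 + 0.035683 + 0.035683 + 0.010000 = 0.244950
O = 0.245622 / √(0.372572 × 0.244950) = 0.245622 / 0.3020952 = 0.8131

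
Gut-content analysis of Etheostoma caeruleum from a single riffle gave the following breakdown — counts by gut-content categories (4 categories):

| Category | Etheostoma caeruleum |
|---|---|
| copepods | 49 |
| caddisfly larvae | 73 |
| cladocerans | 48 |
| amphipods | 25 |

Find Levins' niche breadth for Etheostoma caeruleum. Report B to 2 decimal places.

Proportions for Etheostoma caeruleum (n=195): 49/195=0.2513, 73/195=0.3744, 48/195=0.2462, 25/195=0.1282
Σpᵢ² = 0.2513² + 0.3744² + 0.2462² + 0.1282² = 0.063152 + 0.140175 + 0.060614 + 0.016435 = 0.280376
B = 1 / 0.280376 = 3.5666

3.57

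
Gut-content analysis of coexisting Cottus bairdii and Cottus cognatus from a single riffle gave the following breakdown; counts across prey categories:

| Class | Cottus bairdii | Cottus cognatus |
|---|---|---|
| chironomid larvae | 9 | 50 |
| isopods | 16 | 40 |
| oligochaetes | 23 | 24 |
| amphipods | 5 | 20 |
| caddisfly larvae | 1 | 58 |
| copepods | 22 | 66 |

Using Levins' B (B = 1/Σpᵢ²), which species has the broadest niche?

Cottus cognatus

Proportions for Cottus bairdii (n=76): 9/76=0.1184, 16/76=0.2105, 23/76=0.3026, 5/76=0.0658, 1/76=0.0132, 22/76=0.2895
Proportions for Cottus cognatus (n=258): 50/258=0.1938, 40/258=0.1550, 24/258=0.0930, 20/258=0.0775, 58/258=0.2248, 66/258=0.2558
Σp_bairᵢ² = 0.1184² + 0.2105² + 0.3026² + 0.0658² + 0.0132² + 0.2895² = 0.014019 + 0.044310 + 0.091567 + 0.004330 + 0.000174 + 0.083810 = 0.238210
B_bair = 1 / 0.238210 = 4.1980
Σp_cognᵢ² = 0.1938² + 0.1550² + 0.0930² + 0.0775² + 0.2248² + 0.2558² = 0.037558 + 0.024025 + 0.008649 + 0.006006 + 0.050535 + 0.065434 = 0.192207
B_cogn = 1 / 0.192207 = 5.2027
Highest B → broadest niche (most generalist): Cottus cognatus (B = 5.20).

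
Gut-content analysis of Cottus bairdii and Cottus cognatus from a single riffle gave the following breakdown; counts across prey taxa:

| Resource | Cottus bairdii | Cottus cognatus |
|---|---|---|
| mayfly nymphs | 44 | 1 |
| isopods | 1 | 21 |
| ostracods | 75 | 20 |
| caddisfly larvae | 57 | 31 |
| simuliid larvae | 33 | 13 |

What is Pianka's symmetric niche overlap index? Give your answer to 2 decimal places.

Proportions for Cottus bairdii (n=210): 44/210=0.2095, 1/210=0.0048, 75/210=0.3571, 57/210=0.2714, 33/210=0.1571
Proportions for Cottus cognatus (n=86): 1/86=0.0116, 21/86=0.2442, 20/86=0.2326, 31/86=0.3605, 13/86=0.1512
Σ p₁ᵢp₂ᵢ = 0.002430 + 0.001172 + 0.083061 + 0.097840 + 0.023754 = 0.208257
Σp_1ᵢ² = 0.2095² + 0.0048² + 0.3571² + 0.2714² + 0.1571² = 0.043890 + 0.000023 + 0.127520 + 0.073658 + 0.024680 = 0.269771
Σp_2ᵢ² = 0.0116² + 0.2442² + 0.2326² + 0.3605² + 0.1512² = 0.000135 + 0.059634 + 0.054103 + 0.129960 + 0.022861 = 0.266693
O = 0.208257 / √(0.269771 × 0.266693) = 0.208257 / 0.2682276 = 0.7764

0.78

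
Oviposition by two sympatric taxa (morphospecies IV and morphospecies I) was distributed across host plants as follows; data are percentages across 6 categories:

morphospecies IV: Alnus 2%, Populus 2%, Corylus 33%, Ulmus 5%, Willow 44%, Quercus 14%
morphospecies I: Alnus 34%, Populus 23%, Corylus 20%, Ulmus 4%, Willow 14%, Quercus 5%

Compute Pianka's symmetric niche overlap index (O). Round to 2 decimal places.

0.54

Convert percentages to proportions (divide by 100).
Σ p₁ᵢp₂ᵢ = 0.0068 + 0.0046 + 0.0660 + 0.0020 + 0.0616 + 0.0070 = 0.1480
Σp_1ᵢ² = 0.02² + 0.02² + 0.33² + 0.05² + 0.44² + 0.14² = 0.0004 + 0.0004 + 0.1089 + 0.0025 + 0.1936 + 0.0196 = 0.3254
Σp_2ᵢ² = 0.34² + 0.23² + 0.20² + 0.04² + 0.14² + 0.05² = 0.1156 + 0.0529 + 0.0400 + 0.0016 + 0.0196 + 0.0025 = 0.2322
O = 0.1480 / √(0.3254 × 0.2322) = 0.1480 / 0.27488 = 0.5384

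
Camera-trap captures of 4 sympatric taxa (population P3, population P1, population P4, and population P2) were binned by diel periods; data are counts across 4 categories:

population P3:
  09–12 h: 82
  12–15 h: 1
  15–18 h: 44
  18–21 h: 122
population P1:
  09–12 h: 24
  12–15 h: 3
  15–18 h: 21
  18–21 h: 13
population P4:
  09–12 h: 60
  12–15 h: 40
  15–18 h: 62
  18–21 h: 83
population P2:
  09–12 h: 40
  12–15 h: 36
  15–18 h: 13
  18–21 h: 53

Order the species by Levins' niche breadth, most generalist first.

Proportions for population P3 (n=249): 82/249=0.3293, 1/249=0.0040, 44/249=0.1767, 122/249=0.4900
Proportions for population P1 (n=61): 24/61=0.3934, 3/61=0.0492, 21/61=0.3443, 13/61=0.2131
Proportions for population P4 (n=245): 60/245=0.2449, 40/245=0.1633, 62/245=0.2531, 83/245=0.3388
Proportions for population P2 (n=142): 40/142=0.2817, 36/142=0.2535, 13/142=0.0915, 53/142=0.3732
Σp_P3ᵢ² = 0.3293² + 0.0040² + 0.1767² + 0.4900² = 0.108438 + 0.000016 + 0.031223 + 0.240100 = 0.379777
B_P3 = 1 / 0.379777 = 2.6331
Σp_P1ᵢ² = 0.3934² + 0.0492² + 0.3443² + 0.2131² = 0.154764 + 0.002421 + 0.118542 + 0.045412 = 0.321139
B_P1 = 1 / 0.321139 = 3.1139
Σp_P4ᵢ² = 0.2449² + 0.1633² + 0.2531² + 0.3388² = 0.059976 + 0.026667 + 0.064060 + 0.114785 = 0.265488
B_P4 = 1 / 0.265488 = 3.7666
Σp_P2ᵢ² = 0.2817² + 0.2535² + 0.0915² + 0.3732² = 0.079355 + 0.064262 + 0.008372 + 0.139278 = 0.291267
B_P2 = 1 / 0.291267 = 3.4333
Ranking by B (broadest → narrowest): population P4 (3.77) > population P2 (3.43) > population P1 (3.11) > population P3 (2.63)

population P4 > population P2 > population P1 > population P3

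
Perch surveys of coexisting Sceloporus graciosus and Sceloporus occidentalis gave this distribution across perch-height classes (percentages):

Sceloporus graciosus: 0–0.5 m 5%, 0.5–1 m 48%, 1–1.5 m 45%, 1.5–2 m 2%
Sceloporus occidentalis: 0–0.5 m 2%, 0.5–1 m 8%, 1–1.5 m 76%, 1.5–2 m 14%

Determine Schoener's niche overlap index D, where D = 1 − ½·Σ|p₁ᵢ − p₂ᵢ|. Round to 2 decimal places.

0.57

Convert percentages to proportions (divide by 100).
Σ|p₁ᵢ − p₂ᵢ| = 0.03 + 0.40 + 0.31 + 0.12 = 0.86
D = 1 − ½ × 0.86 = 1 − 0.430 = 0.5700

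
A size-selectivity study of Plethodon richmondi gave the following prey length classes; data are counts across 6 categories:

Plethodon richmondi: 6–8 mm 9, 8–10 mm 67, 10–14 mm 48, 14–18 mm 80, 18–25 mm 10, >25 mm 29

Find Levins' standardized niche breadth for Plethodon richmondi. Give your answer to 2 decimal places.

Proportions for Plethodon richmondi (n=243): 9/243=0.0370, 67/243=0.2757, 48/243=0.1975, 80/243=0.3292, 10/243=0.0412, 29/243=0.1193
Σpᵢ² = 0.0370² + 0.2757² + 0.1975² + 0.3292² + 0.0412² + 0.1193² = 0.001369 + 0.076010 + 0.039006 + 0.108373 + 0.001697 + 0.014232 = 0.240687
B = 1 / 0.240687 = 4.1548
Bₛ = (B − 1)/(n − 1) = (4.1548 − 1)/(6 − 1) = 3.1548/5 = 0.6310

0.63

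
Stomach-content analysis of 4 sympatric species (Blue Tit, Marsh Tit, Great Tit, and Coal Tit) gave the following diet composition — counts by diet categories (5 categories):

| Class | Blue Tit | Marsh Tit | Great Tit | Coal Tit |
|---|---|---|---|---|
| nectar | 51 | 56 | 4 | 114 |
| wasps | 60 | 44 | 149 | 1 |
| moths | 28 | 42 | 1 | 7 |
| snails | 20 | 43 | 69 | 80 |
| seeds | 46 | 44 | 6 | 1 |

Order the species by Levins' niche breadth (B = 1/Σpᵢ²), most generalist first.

Proportions for Blue Tit (n=205): 51/205=0.2488, 60/205=0.2927, 28/205=0.1366, 20/205=0.0976, 46/205=0.2244
Proportions for Marsh Tit (n=229): 56/229=0.2445, 44/229=0.1921, 42/229=0.1834, 43/229=0.1878, 44/229=0.1921
Proportions for Great Tit (n=229): 4/229=0.0175, 149/229=0.6507, 1/229=0.0044, 69/229=0.3013, 6/229=0.0262
Proportions for Coal Tit (n=203): 114/203=0.5616, 1/203=0.0049, 7/203=0.0345, 80/203=0.3941, 1/203=0.0049
Σp_Blueᵢ² = 0.2488² + 0.2927² + 0.1366² + 0.0976² + 0.2244² = 0.061901 + 0.085673 + 0.018660 + 0.009526 + 0.050355 = 0.226115
B_Blue = 1 / 0.226115 = 4.4225
Σp_Marsᵢ² = 0.2445² + 0.1921² + 0.1834² + 0.1878² + 0.1921² = 0.059780 + 0.036902 + 0.033636 + 0.035269 + 0.036902 = 0.202489
B_Mars = 1 / 0.202489 = 4.9385
Σp_Greaᵢ² = 0.0175² + 0.6507² + 0.0044² + 0.3013² + 0.0262² = 0.000306 + 0.423410 + 0.000019 + 0.090782 + 0.000686 = 0.515203
B_Grea = 1 / 0.515203 = 1.9410
Σp_Coalᵢ² = 0.5616² + 0.0049² + 0.0345² + 0.3941² + 0.0049² = 0.315395 + 0.000024 + 0.001190 + 0.155315 + 0.000024 = 0.471948
B_Coal = 1 / 0.471948 = 2.1189
Ranking by B (broadest → narrowest): Marsh Tit (4.94) > Blue Tit (4.42) > Coal Tit (2.12) > Great Tit (1.94)

Marsh Tit > Blue Tit > Coal Tit > Great Tit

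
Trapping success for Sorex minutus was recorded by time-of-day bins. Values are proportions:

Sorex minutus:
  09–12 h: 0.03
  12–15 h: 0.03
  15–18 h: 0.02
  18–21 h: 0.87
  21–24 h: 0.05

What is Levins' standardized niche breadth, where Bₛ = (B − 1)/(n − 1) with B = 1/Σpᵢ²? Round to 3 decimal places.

0.078

Σpᵢ² = 0.03² + 0.03² + 0.02² + 0.87² + 0.05² = 0.0009 + 0.0009 + 0.0004 + 0.7569 + 0.0025 = 0.7616
B = 1 / 0.7616 = 1.31303
Bₛ = (B − 1)/(n − 1) = (1.31303 − 1)/(5 − 1) = 0.31303/4 = 0.07826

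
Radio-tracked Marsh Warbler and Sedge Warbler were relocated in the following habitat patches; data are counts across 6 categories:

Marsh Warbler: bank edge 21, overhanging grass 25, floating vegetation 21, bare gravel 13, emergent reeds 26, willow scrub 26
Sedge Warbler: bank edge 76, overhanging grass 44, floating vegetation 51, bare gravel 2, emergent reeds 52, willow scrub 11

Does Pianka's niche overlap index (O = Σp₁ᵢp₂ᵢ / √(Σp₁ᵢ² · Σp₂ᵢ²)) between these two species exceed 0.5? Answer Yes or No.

Yes

Proportions for Marsh Warbler (n=132): 21/132=0.1591, 25/132=0.1894, 21/132=0.1591, 13/132=0.0985, 26/132=0.1970, 26/132=0.1970
Proportions for Sedge Warbler (n=236): 76/236=0.3220, 44/236=0.1864, 51/236=0.2161, 2/236=0.0085, 52/236=0.2203, 11/236=0.0466
Σ p₁ᵢp₂ᵢ = 0.051230 + 0.035304 + 0.034382 + 0.000837 + 0.043399 + 0.009180 = 0.174332
Σp_1ᵢ² = 0.1591² + 0.1894² + 0.1591² + 0.0985² + 0.1970² + 0.1970² = 0.025313 + 0.035872 + 0.025313 + 0.009702 + 0.038809 + 0.038809 = 0.173818
Σp_2ᵢ² = 0.3220² + 0.1864² + 0.2161² + 0.0085² + 0.2203² + 0.0466² = 0.103684 + 0.034745 + 0.046699 + 0.000072 + 0.048532 + 0.002172 = 0.235904
O = 0.174332 / √(0.173818 × 0.235904) = 0.174332 / 0.2024953 = 0.8609
O = 0.8609 > 0.5 → Yes.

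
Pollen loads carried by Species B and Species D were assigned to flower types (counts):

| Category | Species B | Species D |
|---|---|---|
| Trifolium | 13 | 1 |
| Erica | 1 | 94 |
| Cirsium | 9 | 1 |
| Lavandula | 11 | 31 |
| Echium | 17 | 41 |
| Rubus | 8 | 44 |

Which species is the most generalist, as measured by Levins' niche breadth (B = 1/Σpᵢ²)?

Proportions for Species B (n=59): 13/59=0.2203, 1/59=0.0169, 9/59=0.1525, 11/59=0.1864, 17/59=0.2881, 8/59=0.1356
Proportions for Species D (n=212): 1/212=0.0047, 94/212=0.4434, 1/212=0.0047, 31/212=0.1462, 41/212=0.1934, 44/212=0.2075
Σp_Bᵢ² = 0.2203² + 0.0169² + 0.1525² + 0.1864² + 0.2881² + 0.1356² = 0.048532 + 0.000286 + 0.023256 + 0.034745 + 0.083002 + 0.018387 = 0.208208
B_B = 1 / 0.208208 = 4.8029
Σp_Dᵢ² = 0.0047² + 0.4434² + 0.0047² + 0.1462² + 0.1934² + 0.2075² = 0.000022 + 0.196604 + 0.000022 + 0.021374 + 0.037404 + 0.043056 = 0.298482
B_D = 1 / 0.298482 = 3.3503
Highest B → broadest niche (most generalist): Species B (B = 4.80).

Species B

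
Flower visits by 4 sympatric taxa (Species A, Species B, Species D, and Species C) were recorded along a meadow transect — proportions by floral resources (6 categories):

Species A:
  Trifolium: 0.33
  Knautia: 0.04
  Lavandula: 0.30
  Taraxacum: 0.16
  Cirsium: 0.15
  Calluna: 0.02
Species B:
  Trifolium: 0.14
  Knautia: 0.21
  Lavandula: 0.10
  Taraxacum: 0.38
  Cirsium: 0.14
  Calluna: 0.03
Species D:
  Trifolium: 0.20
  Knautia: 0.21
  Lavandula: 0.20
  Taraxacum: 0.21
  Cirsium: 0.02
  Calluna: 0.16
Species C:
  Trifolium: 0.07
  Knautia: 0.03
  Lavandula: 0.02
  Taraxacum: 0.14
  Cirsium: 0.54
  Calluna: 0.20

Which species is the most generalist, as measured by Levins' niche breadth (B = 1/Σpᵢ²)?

Species D

Σp_Aᵢ² = 0.33² + 0.04² + 0.30² + 0.16² + 0.15² + 0.02² = 0.1089 + 0.0016 + 0.0900 + 0.0256 + 0.0225 + 0.0004 = 0.2490
B_A = 1 / 0.2490 = 4.0161
Σp_Bᵢ² = 0.14² + 0.21² + 0.10² + 0.38² + 0.14² + 0.03² = 0.0196 + 0.0441 + 0.0100 + 0.1444 + 0.0196 + 0.0009 = 0.2386
B_B = 1 / 0.2386 = 4.1911
Σp_Dᵢ² = 0.20² + 0.21² + 0.20² + 0.21² + 0.02² + 0.16² = 0.0400 + 0.0441 + 0.0400 + 0.0441 + 0.0004 + 0.0256 = 0.1942
B_D = 1 / 0.1942 = 5.1493
Σp_Cᵢ² = 0.07² + 0.03² + 0.02² + 0.14² + 0.54² + 0.20² = 0.0049 + 0.0009 + 0.0004 + 0.0196 + 0.2916 + 0.0400 = 0.3574
B_C = 1 / 0.3574 = 2.7980
Highest B → broadest niche (most generalist): Species D (B = 5.15).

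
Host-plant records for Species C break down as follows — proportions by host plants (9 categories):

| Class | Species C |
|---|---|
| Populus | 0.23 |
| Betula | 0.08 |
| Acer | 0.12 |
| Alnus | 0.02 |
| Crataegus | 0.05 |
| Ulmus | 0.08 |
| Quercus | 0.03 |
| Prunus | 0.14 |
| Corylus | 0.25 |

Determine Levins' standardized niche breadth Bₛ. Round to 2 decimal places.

0.63

Σpᵢ² = 0.23² + 0.08² + 0.12² + 0.02² + 0.05² + 0.08² + 0.03² + 0.14² + 0.25² = 0.0529 + 0.0064 + 0.0144 + 0.0004 + 0.0025 + 0.0064 + 0.0009 + 0.0196 + 0.0625 = 0.1660
B = 1 / 0.1660 = 6.0241
Bₛ = (B − 1)/(n − 1) = (6.0241 − 1)/(9 − 1) = 5.0241/8 = 0.6280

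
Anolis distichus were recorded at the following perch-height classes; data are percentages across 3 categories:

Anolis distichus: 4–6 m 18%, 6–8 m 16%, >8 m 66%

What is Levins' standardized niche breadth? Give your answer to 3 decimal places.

0.513

Convert percentages to proportions (divide by 100).
Σpᵢ² = 0.18² + 0.16² + 0.66² = 0.0324 + 0.0256 + 0.4356 = 0.4936
B = 1 / 0.4936 = 2.02593
Bₛ = (B − 1)/(n − 1) = (2.02593 − 1)/(3 − 1) = 1.02593/2 = 0.51297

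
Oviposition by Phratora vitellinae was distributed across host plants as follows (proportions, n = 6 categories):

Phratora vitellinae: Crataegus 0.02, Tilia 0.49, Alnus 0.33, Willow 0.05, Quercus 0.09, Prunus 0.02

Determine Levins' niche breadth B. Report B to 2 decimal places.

2.77

Σpᵢ² = 0.02² + 0.49² + 0.33² + 0.05² + 0.09² + 0.02² = 0.0004 + 0.2401 + 0.1089 + 0.0025 + 0.0081 + 0.0004 = 0.3604
B = 1 / 0.3604 = 2.7747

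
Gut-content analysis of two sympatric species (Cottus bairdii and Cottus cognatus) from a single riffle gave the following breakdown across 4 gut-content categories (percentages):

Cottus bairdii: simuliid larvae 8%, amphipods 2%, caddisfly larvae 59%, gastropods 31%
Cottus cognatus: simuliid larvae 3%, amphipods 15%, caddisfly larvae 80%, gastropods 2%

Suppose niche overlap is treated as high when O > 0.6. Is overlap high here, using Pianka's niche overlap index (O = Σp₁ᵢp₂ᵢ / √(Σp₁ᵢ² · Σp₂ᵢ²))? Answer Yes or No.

Yes

Convert percentages to proportions (divide by 100).
Σ p₁ᵢp₂ᵢ = 0.0024 + 0.0030 + 0.4720 + 0.0062 = 0.4836
Σp_1ᵢ² = 0.08² + 0.02² + 0.59² + 0.31² = 0.0064 + 0.0004 + 0.3481 + 0.0961 = 0.4510
Σp_2ᵢ² = 0.03² + 0.15² + 0.80² + 0.02² = 0.0009 + 0.0225 + 0.6400 + 0.0004 = 0.6638
O = 0.4836 / √(0.4510 × 0.6638) = 0.4836 / 0.54715 = 0.8839
O = 0.8839 > 0.6 → Yes.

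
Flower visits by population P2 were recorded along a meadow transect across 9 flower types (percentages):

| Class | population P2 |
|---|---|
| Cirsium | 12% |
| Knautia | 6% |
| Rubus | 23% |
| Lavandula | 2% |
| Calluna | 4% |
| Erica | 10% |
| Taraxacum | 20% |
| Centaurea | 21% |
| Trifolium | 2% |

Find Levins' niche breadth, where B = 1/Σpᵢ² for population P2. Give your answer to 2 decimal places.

Convert percentages to proportions (divide by 100).
Σpᵢ² = 0.12² + 0.06² + 0.23² + 0.02² + 0.04² + 0.10² + 0.20² + 0.21² + 0.02² = 0.0144 + 0.0036 + 0.0529 + 0.0004 + 0.0016 + 0.0100 + 0.0400 + 0.0441 + 0.0004 = 0.1674
B = 1 / 0.1674 = 5.9737

5.97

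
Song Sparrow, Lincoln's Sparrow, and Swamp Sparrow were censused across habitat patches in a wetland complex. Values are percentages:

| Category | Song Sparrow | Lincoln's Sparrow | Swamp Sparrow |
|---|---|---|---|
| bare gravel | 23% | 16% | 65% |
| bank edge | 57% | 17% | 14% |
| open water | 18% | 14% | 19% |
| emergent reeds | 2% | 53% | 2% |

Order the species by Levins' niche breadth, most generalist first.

Convert percentages to proportions (divide by 100).
Σp_Songᵢ² = 0.23² + 0.57² + 0.18² + 0.02² = 0.0529 + 0.3249 + 0.0324 + 0.0004 = 0.4106
B_Song = 1 / 0.4106 = 2.4355
Σp_Lincᵢ² = 0.16² + 0.17² + 0.14² + 0.53² = 0.0256 + 0.0289 + 0.0196 + 0.2809 = 0.3550
B_Linc = 1 / 0.3550 = 2.8169
Σp_Swamᵢ² = 0.65² + 0.14² + 0.19² + 0.02² = 0.4225 + 0.0196 + 0.0361 + 0.0004 = 0.4786
B_Swam = 1 / 0.4786 = 2.0894
Ranking by B (broadest → narrowest): Lincoln's Sparrow (2.82) > Song Sparrow (2.44) > Swamp Sparrow (2.09)

Lincoln's Sparrow > Song Sparrow > Swamp Sparrow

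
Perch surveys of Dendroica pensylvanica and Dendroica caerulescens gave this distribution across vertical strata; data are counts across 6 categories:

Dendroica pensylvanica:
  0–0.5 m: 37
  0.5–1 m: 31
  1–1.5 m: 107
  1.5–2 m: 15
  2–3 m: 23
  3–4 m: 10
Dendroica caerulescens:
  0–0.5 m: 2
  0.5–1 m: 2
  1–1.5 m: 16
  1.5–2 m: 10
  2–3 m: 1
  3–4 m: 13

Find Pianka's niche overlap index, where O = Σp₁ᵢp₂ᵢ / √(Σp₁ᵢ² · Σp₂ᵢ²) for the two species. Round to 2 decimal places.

0.77

Proportions for Dendroica pensylvanica (n=223): 37/223=0.1659, 31/223=0.1390, 107/223=0.4798, 15/223=0.0673, 23/223=0.1031, 10/223=0.0448
Proportions for Dendroica caerulescens (n=44): 2/44=0.0455, 2/44=0.0455, 16/44=0.3636, 10/44=0.2273, 1/44=0.0227, 13/44=0.2955
Σ p₁ᵢp₂ᵢ = 0.007548 + 0.006325 + 0.174455 + 0.015297 + 0.002340 + 0.013238 = 0.219203
Σp_1ᵢ² = 0.1659² + 0.1390² + 0.4798² + 0.0673² + 0.1031² + 0.0448² = 0.027523 + 0.019321 + 0.230208 + 0.004529 + 0.010630 + 0.002007 = 0.294218
Σp_2ᵢ² = 0.0455² + 0.0455² + 0.3636² + 0.2273² + 0.0227² + 0.2955² = 0.002070 + 0.002070 + 0.132205 + 0.051665 + 0.000515 + 0.087320 = 0.275845
O = 0.219203 / √(0.294218 × 0.275845) = 0.219203 / 0.2848834 = 0.7694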